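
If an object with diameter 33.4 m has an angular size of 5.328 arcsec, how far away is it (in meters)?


D = size / theta_rad, theta_rad = 5.328 * pi/(180*3600) = 2.583e-05, D = 1.293e+06

1.293e+06 m


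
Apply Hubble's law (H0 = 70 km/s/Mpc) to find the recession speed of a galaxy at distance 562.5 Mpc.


v = H0 * d = 70 * 562.5 = 39375.0

39375.0 km/s


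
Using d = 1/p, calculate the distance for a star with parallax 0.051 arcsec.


d = 1/p = 1/0.051 = 19.6078

19.6078 pc


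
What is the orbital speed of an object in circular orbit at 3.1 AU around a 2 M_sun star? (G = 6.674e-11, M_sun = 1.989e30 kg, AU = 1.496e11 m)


v = sqrt(GM/r) = sqrt(6.674e-11 * 3.978e+30 / 4.638e+11) = 23926.482

23926.482 m/s


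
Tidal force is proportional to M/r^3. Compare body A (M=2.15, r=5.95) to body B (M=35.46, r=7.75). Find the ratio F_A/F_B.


Ratio = (M1/r1^3) / (M2/r2^3) = (2.15/5.95^3) / (35.46/7.75^3) = 0.134

0.134


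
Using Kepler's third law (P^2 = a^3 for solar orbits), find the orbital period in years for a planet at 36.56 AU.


P = a^(3/2) = 36.56^1.5 = 221.0595

221.0595 years


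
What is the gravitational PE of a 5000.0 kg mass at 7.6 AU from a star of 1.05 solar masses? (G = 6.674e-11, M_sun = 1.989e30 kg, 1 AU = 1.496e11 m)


M = 1.05 * 1.989e30 kg = 2.08845e+30 kg; r = 7.6 AU * 1.496e11 m/AU = 1.13696e+12 m. U = -GM*m/r = -(6.674e-11 * 2.08845e+30 * 5000.0) / 1.13696e+12 = -6.130e+11

-6.130e+11 J


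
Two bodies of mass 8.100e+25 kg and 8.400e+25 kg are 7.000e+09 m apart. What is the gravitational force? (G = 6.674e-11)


F = G*m1*m2/r^2 = 6.674e-11 * 8.100e+25 * 8.400e+25 / (7.000e+09)^2 = 6.674e-11 * 6.804e+51 / 4.900e+19 = 9.267e+21

9.267e+21 N


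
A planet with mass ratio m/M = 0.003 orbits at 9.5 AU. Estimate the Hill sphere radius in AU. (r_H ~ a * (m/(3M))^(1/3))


r_H = a * (m/3M)^(1/3) = 9.5 * (0.003/3)^(1/3) = 0.95

0.95 AU


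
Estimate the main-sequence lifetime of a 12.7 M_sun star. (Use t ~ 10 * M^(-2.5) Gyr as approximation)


t = 10 * M^(-2.5) = 10 * 12.7^(-2.5) = 0.0174

0.0174 Gyr


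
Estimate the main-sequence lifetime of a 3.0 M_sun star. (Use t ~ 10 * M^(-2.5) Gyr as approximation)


t = 10 * M^(-2.5) = 10 * 3.0^(-2.5) = 0.6415

0.6415 Gyr


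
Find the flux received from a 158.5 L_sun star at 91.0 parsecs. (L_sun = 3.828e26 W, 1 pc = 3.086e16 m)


F = L / (4*pi*d^2) = 6.067e+28 / (4*pi*(2.808e+18)^2) = 6.122e-10

6.122e-10 W/m^2


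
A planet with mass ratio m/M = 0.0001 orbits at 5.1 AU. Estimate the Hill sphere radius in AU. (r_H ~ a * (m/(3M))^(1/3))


r_H = a * (m/3M)^(1/3) = 5.1 * (0.0001/3)^(1/3) = 0.1641

0.1641 AU


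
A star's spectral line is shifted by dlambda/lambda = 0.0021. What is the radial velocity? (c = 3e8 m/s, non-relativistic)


v = (dlambda/lambda) * c = 0.0021 * 3e8 = 630000.0

630000.0 m/s


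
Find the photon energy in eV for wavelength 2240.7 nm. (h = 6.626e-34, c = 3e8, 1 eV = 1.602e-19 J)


E = hc/lambda = 6.626e-34 * 3e8 / 2.241e-06 = 8.871e-20 J = 0.5538 eV

0.5538 eV


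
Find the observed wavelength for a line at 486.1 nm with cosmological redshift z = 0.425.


lam_obs = lam_emit * (1 + z) = 486.1 * (1 + 0.425) = 692.6925

692.6925 nm


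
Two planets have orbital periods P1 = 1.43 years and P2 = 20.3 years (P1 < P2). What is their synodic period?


1/P_syn = |1/P1 - 1/P2| = |1/1.43 - 1/20.3| => P_syn = 1.5384

1.5384 years


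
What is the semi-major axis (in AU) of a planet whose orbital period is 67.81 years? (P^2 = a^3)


a = P^(2/3) = 67.81^(2/3) = 16.6289

16.6289 AU


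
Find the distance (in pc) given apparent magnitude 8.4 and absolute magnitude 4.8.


d = 10^((m - M + 5)/5) = 10^((8.4 - 4.8 + 5)/5) = 52.4807

52.4807 pc


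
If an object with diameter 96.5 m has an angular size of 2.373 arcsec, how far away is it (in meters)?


D = size / theta_rad, theta_rad = 2.373 * pi/(180*3600) = 1.150e-05, D = 8.388e+06

8.388e+06 m


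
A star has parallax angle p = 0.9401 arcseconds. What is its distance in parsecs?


d = 1/p = 1/0.9401 = 1.0637

1.0637 pc


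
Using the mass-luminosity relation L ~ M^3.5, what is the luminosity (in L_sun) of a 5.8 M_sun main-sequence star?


L/L_sun = (M/M_sun)^3.5 = 5.8^3.5 = 469.8919

469.8919 L_sun


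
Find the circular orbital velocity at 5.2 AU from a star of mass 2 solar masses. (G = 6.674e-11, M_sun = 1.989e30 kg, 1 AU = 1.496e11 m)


v = sqrt(GM/r) = sqrt(6.674e-11 * 3.978e+30 / 7.779e+11) = 18473.8759

18473.8759 m/s


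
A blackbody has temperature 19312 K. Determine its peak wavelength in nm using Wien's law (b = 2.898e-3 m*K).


lam_max = b / T = 2.898e-3 / 19312 = 1.501e-07 m = 150.0621 nm

150.0621 nm


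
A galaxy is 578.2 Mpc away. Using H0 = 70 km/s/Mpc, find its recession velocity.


v = H0 * d = 70 * 578.2 = 40474.0

40474.0 km/s


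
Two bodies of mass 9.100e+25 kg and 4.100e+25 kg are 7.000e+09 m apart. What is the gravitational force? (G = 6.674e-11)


F = G*m1*m2/r^2 = 6.674e-11 * 9.100e+25 * 4.100e+25 / (7.000e+09)^2 = 6.674e-11 * 3.731e+51 / 4.900e+19 = 5.082e+21

5.082e+21 N


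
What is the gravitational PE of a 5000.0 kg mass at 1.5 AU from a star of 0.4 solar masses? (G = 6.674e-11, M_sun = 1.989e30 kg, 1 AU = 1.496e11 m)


M = 0.4 * 1.989e30 kg = 7.956e+29 kg; r = 1.5 AU * 1.496e11 m/AU = 2.244e+11 m. U = -GM*m/r = -(6.674e-11 * 7.956e+29 * 5000.0) / 2.244e+11 = -1.183e+12

-1.183e+12 J


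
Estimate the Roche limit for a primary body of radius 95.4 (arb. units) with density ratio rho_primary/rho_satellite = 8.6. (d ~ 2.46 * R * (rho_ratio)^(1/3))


d_Roche = 2.46 * 95.4 * 8.6^(1/3) = 480.8205

480.8205


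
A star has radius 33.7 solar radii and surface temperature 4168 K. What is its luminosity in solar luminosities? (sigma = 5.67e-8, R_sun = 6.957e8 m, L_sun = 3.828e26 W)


R = 33.7 * 6.957e8 m = 2.344509e+10 m. L = 4*pi*R^2*sigma*T^4 = 4*pi*(2.344509e+10)^2 * 5.67e-8 * 4168^4 = 1.181973045e+29 W. L/L_sun = 1.181973045e+29 / 3.828e26 = 308.7704

308.7704 L_sun


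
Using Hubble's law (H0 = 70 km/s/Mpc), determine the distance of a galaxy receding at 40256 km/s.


d = v / H0 = 40256 / 70 = 575.0857

575.0857 Mpc


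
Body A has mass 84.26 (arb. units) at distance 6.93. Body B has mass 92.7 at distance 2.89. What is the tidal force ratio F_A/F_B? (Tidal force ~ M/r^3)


Ratio = (M1/r1^3) / (M2/r2^3) = (84.26/6.93^3) / (92.7/2.89^3) = 0.0659

0.0659


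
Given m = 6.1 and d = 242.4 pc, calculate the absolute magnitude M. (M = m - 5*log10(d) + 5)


M = m - 5*log10(d) + 5 = 6.1 - 5*log10(242.4) + 5 = -0.8227

-0.8227


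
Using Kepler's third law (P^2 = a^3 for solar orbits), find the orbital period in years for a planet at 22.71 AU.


P = a^(3/2) = 22.71^1.5 = 108.2245

108.2245 years


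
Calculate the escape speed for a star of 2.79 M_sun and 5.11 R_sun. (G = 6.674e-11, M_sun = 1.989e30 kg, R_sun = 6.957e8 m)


M = 2.79 * 1.989e30 kg = 5.54931e+30 kg; R = 5.11 * 6.957e8 m = 3.555027e+09 m. v_esc = sqrt(2GM/R) = sqrt(2 * 6.674e-11 * 5.54931e+30 / 3.555027e+09) = 456463.5888

456463.5888 m/s


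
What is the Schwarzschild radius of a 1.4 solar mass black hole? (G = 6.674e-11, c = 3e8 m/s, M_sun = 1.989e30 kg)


M = 1.4 * 1.989e30 kg = 2.7846e+30 kg. rs = 2GM/c^2 = 2 * 6.674e-11 * 2.7846e+30 / (3e8)^2 = 4129.8712

4129.8712 m


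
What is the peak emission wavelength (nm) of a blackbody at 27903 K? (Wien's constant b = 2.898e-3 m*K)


lam_max = b / T = 2.898e-3 / 27903 = 1.039e-07 m = 103.8598 nm

103.8598 nm


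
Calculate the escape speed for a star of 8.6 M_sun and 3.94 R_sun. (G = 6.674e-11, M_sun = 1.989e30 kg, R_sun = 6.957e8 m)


M = 8.6 * 1.989e30 kg = 1.71054e+31 kg; R = 3.94 * 6.957e8 m = 2.741058e+09 m. v_esc = sqrt(2GM/R) = sqrt(2 * 6.674e-11 * 1.71054e+31 / 2.741058e+09) = 912673.8423

912673.8423 m/s


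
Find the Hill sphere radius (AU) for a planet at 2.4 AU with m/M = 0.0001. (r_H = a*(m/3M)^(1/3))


r_H = a * (m/3M)^(1/3) = 2.4 * (0.0001/3)^(1/3) = 0.0772

0.0772 AU


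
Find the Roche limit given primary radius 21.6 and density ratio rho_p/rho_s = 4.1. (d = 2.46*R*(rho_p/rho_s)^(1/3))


d_Roche = 2.46 * 21.6 * 4.1^(1/3) = 85.0453

85.0453


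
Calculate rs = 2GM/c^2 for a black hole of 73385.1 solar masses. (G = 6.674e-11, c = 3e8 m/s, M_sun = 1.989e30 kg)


M = 73385.1 * 1.989e30 kg = 1.459629639e+35 kg. rs = 2GM/c^2 = 2 * 6.674e-11 * 1.459629639e+35 / (3e8)^2 = 2.165e+08

2.165e+08 m


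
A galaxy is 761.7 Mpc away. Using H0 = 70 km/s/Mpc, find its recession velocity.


v = H0 * d = 70 * 761.7 = 53319.0

53319.0 km/s


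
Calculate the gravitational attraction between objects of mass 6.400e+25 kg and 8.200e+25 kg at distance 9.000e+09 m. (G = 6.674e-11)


F = G*m1*m2/r^2 = 6.674e-11 * 6.400e+25 * 8.200e+25 / (9.000e+09)^2 = 6.674e-11 * 5.248e+51 / 8.100e+19 = 4.324e+21

4.324e+21 N


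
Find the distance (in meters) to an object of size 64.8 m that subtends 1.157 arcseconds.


D = size / theta_rad, theta_rad = 1.157 * pi/(180*3600) = 5.609e-06, D = 1.155e+07

1.155e+07 m


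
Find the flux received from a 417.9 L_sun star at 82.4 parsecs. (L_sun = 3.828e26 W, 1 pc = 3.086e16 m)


F = L / (4*pi*d^2) = 1.600e+29 / (4*pi*(2.543e+18)^2) = 1.969e-09

1.969e-09 W/m^2


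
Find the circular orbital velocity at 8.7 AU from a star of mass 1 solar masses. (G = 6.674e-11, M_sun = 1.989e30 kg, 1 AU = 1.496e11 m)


v = sqrt(GM/r) = sqrt(6.674e-11 * 1.989e+30 / 1.302e+12) = 10099.1557

10099.1557 m/s


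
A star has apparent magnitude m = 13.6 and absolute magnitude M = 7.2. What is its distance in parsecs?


d = 10^((m - M + 5)/5) = 10^((13.6 - 7.2 + 5)/5) = 190.5461

190.5461 pc


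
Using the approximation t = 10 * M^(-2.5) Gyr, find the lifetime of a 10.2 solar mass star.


t = 10 * M^(-2.5) = 10 * 10.2^(-2.5) = 0.0301

0.0301 Gyr


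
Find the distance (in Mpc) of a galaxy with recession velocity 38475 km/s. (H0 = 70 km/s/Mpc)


d = v / H0 = 38475 / 70 = 549.6429

549.6429 Mpc


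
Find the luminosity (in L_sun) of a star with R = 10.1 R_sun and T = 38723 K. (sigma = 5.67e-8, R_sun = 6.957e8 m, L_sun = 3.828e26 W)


R = 10.1 * 6.957e8 m = 7.02657e+09 m. L = 4*pi*R^2*sigma*T^4 = 4*pi*(7.02657e+09)^2 * 5.67e-8 * 38723^4 = 7.909620776e+31 W. L/L_sun = 7.909620776e+31 / 3.828e26 = 206625.4121

206625.4121 L_sun


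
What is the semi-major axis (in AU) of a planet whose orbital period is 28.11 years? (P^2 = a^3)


a = P^(2/3) = 28.11^(2/3) = 9.245

9.245 AU


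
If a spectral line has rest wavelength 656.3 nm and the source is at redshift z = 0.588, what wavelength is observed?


lam_obs = lam_emit * (1 + z) = 656.3 * (1 + 0.588) = 1042.2044

1042.2044 nm


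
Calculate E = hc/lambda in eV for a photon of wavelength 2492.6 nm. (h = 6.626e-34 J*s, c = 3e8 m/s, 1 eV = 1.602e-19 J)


E = hc/lambda = 6.626e-34 * 3e8 / 2.493e-06 = 7.975e-20 J = 0.4978 eV

0.4978 eV


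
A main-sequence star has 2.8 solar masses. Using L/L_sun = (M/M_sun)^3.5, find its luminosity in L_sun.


L/L_sun = (M/M_sun)^3.5 = 2.8^3.5 = 36.7327

36.7327 L_sun


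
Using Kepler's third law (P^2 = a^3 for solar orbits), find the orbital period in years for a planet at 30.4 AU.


P = a^(3/2) = 30.4^1.5 = 167.614

167.614 years


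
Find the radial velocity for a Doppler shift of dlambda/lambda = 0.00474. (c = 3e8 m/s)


v = (dlambda/lambda) * c = 0.00474 * 3e8 = 1.422e+06

1.422e+06 m/s


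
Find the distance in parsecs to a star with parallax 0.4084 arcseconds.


d = 1/p = 1/0.4084 = 2.4486

2.4486 pc


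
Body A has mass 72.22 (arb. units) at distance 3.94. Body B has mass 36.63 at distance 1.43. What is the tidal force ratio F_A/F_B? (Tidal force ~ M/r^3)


Ratio = (M1/r1^3) / (M2/r2^3) = (72.22/3.94^3) / (36.63/1.43^3) = 0.0943

0.0943


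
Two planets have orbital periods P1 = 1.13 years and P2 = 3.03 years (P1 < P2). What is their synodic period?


1/P_syn = |1/P1 - 1/P2| = |1/1.13 - 1/3.03| => P_syn = 1.8021

1.8021 years


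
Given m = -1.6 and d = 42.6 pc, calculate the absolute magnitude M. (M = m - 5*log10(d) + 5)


M = m - 5*log10(d) + 5 = -1.6 - 5*log10(42.6) + 5 = -4.747

-4.747


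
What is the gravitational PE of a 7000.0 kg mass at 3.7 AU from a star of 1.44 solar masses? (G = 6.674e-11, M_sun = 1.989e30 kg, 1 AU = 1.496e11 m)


M = 1.44 * 1.989e30 kg = 2.86416e+30 kg; r = 3.7 AU * 1.496e11 m/AU = 5.5352e+11 m. U = -GM*m/r = -(6.674e-11 * 2.86416e+30 * 7000.0) / 5.5352e+11 = -2.417e+12

-2.417e+12 J


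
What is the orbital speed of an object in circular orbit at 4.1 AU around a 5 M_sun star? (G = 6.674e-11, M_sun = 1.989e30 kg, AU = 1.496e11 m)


v = sqrt(GM/r) = sqrt(6.674e-11 * 9.945e+30 / 6.134e+11) = 32895.5968

32895.5968 m/s


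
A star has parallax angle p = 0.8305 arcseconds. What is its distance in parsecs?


d = 1/p = 1/0.8305 = 1.2041

1.2041 pc


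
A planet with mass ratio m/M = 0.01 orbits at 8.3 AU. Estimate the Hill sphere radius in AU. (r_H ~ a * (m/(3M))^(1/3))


r_H = a * (m/3M)^(1/3) = 8.3 * (0.01/3)^(1/3) = 1.2399

1.2399 AU


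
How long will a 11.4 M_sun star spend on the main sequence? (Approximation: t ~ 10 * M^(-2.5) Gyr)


t = 10 * M^(-2.5) = 10 * 11.4^(-2.5) = 0.0228

0.0228 Gyr


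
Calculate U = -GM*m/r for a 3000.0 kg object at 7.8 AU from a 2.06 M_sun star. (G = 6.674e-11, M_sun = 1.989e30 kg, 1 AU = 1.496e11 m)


M = 2.06 * 1.989e30 kg = 4.09734e+30 kg; r = 7.8 AU * 1.496e11 m/AU = 1.16688e+12 m. U = -GM*m/r = -(6.674e-11 * 4.09734e+30 * 3000.0) / 1.16688e+12 = -7.030e+11

-7.030e+11 J


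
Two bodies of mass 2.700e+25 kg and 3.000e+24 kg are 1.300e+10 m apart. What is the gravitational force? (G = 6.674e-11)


F = G*m1*m2/r^2 = 6.674e-11 * 2.700e+25 * 3.000e+24 / (1.300e+10)^2 = 6.674e-11 * 8.100e+49 / 1.690e+20 = 3.199e+19

3.199e+19 N


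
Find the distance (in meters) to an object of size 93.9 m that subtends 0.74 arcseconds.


D = size / theta_rad, theta_rad = 0.74 * pi/(180*3600) = 3.588e-06, D = 2.617e+07

2.617e+07 m


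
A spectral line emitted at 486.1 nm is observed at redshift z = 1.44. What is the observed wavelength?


lam_obs = lam_emit * (1 + z) = 486.1 * (1 + 1.44) = 1186.084

1186.084 nm


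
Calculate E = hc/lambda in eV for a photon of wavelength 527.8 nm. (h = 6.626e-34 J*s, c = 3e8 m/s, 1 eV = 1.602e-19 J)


E = hc/lambda = 6.626e-34 * 3e8 / 5.278e-07 = 3.766e-19 J = 2.3509 eV

2.3509 eV


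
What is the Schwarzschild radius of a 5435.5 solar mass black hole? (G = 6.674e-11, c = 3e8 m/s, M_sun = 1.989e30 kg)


M = 5435.5 * 1.989e30 kg = 1.08112095e+34 kg. rs = 2GM/c^2 = 2 * 6.674e-11 * 1.08112095e+34 / (3e8)^2 = 1.603e+07

1.603e+07 m


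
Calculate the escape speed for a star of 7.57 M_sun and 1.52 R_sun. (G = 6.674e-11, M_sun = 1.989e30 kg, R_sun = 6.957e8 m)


M = 7.57 * 1.989e30 kg = 1.505673e+31 kg; R = 1.52 * 6.957e8 m = 1.057464e+09 m. v_esc = sqrt(2GM/R) = sqrt(2 * 6.674e-11 * 1.505673e+31 / 1.057464e+09) = 1.379e+06

1.379e+06 m/s


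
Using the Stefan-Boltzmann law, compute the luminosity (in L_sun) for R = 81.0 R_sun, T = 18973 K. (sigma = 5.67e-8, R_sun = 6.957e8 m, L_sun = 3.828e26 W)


R = 81.0 * 6.957e8 m = 5.63517e+10 m. L = 4*pi*R^2*sigma*T^4 = 4*pi*(5.63517e+10)^2 * 5.67e-8 * 18973^4 = 2.931912427e+32 W. L/L_sun = 2.931912427e+32 / 3.828e26 = 765912.3372

765912.3372 L_sun


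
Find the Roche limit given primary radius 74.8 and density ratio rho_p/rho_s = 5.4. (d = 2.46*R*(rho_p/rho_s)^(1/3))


d_Roche = 2.46 * 74.8 * 5.4^(1/3) = 322.8256

322.8256


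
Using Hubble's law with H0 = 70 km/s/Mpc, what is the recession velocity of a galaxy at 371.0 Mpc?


v = H0 * d = 70 * 371.0 = 25970.0

25970.0 km/s


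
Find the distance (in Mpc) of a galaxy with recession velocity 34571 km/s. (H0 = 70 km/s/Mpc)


d = v / H0 = 34571 / 70 = 493.8714

493.8714 Mpc


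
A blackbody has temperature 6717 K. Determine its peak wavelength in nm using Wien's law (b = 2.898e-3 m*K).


lam_max = b / T = 2.898e-3 / 6717 = 4.314e-07 m = 431.4426 nm

431.4426 nm


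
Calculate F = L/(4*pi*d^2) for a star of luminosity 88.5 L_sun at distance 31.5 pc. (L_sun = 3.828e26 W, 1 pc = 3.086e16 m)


F = L / (4*pi*d^2) = 3.388e+28 / (4*pi*(9.721e+17)^2) = 2.853e-09

2.853e-09 W/m^2


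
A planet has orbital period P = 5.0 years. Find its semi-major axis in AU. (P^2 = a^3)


a = P^(2/3) = 5.0^(2/3) = 2.924

2.924 AU


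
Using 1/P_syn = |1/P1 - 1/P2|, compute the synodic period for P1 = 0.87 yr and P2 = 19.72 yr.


1/P_syn = |1/P1 - 1/P2| = |1/0.87 - 1/19.72| => P_syn = 0.9102

0.9102 years


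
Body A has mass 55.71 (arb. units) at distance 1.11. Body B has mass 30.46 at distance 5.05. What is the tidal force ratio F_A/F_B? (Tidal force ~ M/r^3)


Ratio = (M1/r1^3) / (M2/r2^3) = (55.71/1.11^3) / (30.46/5.05^3) = 172.2299

172.2299


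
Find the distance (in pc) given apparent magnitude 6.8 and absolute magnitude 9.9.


d = 10^((m - M + 5)/5) = 10^((6.8 - 9.9 + 5)/5) = 2.3988

2.3988 pc


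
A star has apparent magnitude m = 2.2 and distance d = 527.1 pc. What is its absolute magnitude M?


M = m - 5*log10(d) + 5 = 2.2 - 5*log10(527.1) + 5 = -6.4095

-6.4095


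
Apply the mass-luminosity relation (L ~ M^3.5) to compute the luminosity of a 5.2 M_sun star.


L/L_sun = (M/M_sun)^3.5 = 5.2^3.5 = 320.6356

320.6356 L_sun


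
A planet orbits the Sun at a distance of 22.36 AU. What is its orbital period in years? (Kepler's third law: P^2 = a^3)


P = a^(3/2) = 22.36^1.5 = 105.7323

105.7323 years


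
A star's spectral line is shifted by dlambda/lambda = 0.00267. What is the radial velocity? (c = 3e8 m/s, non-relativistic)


v = (dlambda/lambda) * c = 0.00267 * 3e8 = 801000.0

801000.0 m/s


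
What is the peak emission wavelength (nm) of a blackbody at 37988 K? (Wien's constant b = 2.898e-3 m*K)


lam_max = b / T = 2.898e-3 / 37988 = 7.629e-08 m = 76.2872 nm

76.2872 nm


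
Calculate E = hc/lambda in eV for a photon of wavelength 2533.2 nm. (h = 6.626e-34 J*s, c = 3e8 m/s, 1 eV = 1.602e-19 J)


E = hc/lambda = 6.626e-34 * 3e8 / 2.533e-06 = 7.847e-20 J = 0.4898 eV

0.4898 eV


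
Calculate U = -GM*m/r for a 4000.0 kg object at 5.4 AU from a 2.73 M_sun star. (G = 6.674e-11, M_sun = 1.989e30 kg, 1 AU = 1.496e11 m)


M = 2.73 * 1.989e30 kg = 5.42997e+30 kg; r = 5.4 AU * 1.496e11 m/AU = 8.0784e+11 m. U = -GM*m/r = -(6.674e-11 * 5.42997e+30 * 4000.0) / 8.0784e+11 = -1.794e+12

-1.794e+12 J


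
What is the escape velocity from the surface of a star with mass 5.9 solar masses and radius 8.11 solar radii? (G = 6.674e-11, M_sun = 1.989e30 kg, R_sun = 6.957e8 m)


M = 5.9 * 1.989e30 kg = 1.17351e+31 kg; R = 8.11 * 6.957e8 m = 5.642127e+09 m. v_esc = sqrt(2GM/R) = sqrt(2 * 6.674e-11 * 1.17351e+31 / 5.642127e+09) = 526902.2676

526902.2676 m/s


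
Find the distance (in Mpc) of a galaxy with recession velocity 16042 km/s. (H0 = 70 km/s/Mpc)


d = v / H0 = 16042 / 70 = 229.1714

229.1714 Mpc


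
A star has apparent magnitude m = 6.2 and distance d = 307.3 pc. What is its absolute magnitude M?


M = m - 5*log10(d) + 5 = 6.2 - 5*log10(307.3) + 5 = -1.2378

-1.2378


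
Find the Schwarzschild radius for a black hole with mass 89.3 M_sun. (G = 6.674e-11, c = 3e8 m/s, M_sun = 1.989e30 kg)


M = 89.3 * 1.989e30 kg = 1.776177e+32 kg. rs = 2GM/c^2 = 2 * 6.674e-11 * 1.776177e+32 / (3e8)^2 = 263426.7844

263426.7844 m


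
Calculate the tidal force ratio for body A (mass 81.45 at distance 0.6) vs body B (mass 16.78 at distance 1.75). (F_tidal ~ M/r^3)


Ratio = (M1/r1^3) / (M2/r2^3) = (81.45/0.6^3) / (16.78/1.75^3) = 120.4369

120.4369


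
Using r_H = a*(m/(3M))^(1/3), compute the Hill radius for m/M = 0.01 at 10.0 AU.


r_H = a * (m/3M)^(1/3) = 10.0 * (0.01/3)^(1/3) = 1.4938

1.4938 AU


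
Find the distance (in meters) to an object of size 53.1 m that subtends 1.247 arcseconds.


D = size / theta_rad, theta_rad = 1.247 * pi/(180*3600) = 6.046e-06, D = 8.783e+06

8.783e+06 m


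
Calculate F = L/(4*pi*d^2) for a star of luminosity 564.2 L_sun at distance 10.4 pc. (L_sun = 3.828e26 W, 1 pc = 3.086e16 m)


F = L / (4*pi*d^2) = 2.160e+29 / (4*pi*(3.209e+17)^2) = 1.669e-07

1.669e-07 W/m^2


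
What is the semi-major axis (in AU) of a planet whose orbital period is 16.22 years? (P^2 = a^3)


a = P^(2/3) = 16.22^(2/3) = 6.4077

6.4077 AU


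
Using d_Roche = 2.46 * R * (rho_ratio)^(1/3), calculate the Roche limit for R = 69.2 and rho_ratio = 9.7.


d_Roche = 2.46 * 69.2 * 9.7^(1/3) = 363.0489

363.0489


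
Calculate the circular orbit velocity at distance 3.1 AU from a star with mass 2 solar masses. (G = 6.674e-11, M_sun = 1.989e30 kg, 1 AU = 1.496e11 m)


v = sqrt(GM/r) = sqrt(6.674e-11 * 3.978e+30 / 4.638e+11) = 23926.482

23926.482 m/s


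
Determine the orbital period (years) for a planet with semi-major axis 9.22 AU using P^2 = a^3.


P = a^(3/2) = 9.22^1.5 = 27.996

27.996 years


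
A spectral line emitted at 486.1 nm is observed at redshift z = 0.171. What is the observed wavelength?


lam_obs = lam_emit * (1 + z) = 486.1 * (1 + 0.171) = 569.2231

569.2231 nm


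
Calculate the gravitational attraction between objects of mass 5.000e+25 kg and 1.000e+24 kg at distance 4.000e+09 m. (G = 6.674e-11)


F = G*m1*m2/r^2 = 6.674e-11 * 5.000e+25 * 1.000e+24 / (4.000e+09)^2 = 6.674e-11 * 5.000e+49 / 1.600e+19 = 2.086e+20

2.086e+20 N


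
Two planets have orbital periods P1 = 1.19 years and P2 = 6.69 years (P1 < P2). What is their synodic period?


1/P_syn = |1/P1 - 1/P2| = |1/1.19 - 1/6.69| => P_syn = 1.4475

1.4475 years


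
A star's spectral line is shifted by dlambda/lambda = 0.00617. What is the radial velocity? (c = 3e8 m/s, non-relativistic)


v = (dlambda/lambda) * c = 0.00617 * 3e8 = 1.851e+06

1.851e+06 m/s


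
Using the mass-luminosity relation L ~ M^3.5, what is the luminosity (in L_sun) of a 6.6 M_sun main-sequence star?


L/L_sun = (M/M_sun)^3.5 = 6.6^3.5 = 738.5906

738.5906 L_sun


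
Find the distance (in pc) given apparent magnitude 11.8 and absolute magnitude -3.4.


d = 10^((m - M + 5)/5) = 10^((11.8 - -3.4 + 5)/5) = 10964.782

10964.782 pc


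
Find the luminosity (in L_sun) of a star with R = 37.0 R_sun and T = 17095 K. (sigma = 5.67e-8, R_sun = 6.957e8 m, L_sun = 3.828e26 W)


R = 37.0 * 6.957e8 m = 2.57409e+10 m. L = 4*pi*R^2*sigma*T^4 = 4*pi*(2.57409e+10)^2 * 5.67e-8 * 17095^4 = 4.031965416e+31 W. L/L_sun = 4.031965416e+31 / 3.828e26 = 105328.2502

105328.2502 L_sun


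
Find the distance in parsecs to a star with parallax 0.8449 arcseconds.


d = 1/p = 1/0.8449 = 1.1836

1.1836 pc


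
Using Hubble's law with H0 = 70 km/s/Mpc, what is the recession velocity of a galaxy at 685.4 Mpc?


v = H0 * d = 70 * 685.4 = 47978.0

47978.0 km/s


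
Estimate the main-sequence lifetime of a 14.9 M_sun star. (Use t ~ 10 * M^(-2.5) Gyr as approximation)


t = 10 * M^(-2.5) = 10 * 14.9^(-2.5) = 0.0117

0.0117 Gyr


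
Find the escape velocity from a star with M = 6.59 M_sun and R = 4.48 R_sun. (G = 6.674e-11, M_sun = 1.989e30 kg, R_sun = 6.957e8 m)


M = 6.59 * 1.989e30 kg = 1.310751e+31 kg; R = 4.48 * 6.957e8 m = 3.116736e+09 m. v_esc = sqrt(2GM/R) = sqrt(2 * 6.674e-11 * 1.310751e+31 / 3.116736e+09) = 749235.2281

749235.2281 m/s


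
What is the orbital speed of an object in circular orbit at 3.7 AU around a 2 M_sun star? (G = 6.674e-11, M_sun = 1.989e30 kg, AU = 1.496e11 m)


v = sqrt(GM/r) = sqrt(6.674e-11 * 3.978e+30 / 5.535e+11) = 21900.7421

21900.7421 m/s


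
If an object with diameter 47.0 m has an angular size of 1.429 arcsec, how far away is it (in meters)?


D = size / theta_rad, theta_rad = 1.429 * pi/(180*3600) = 6.928e-06, D = 6.784e+06

6.784e+06 m


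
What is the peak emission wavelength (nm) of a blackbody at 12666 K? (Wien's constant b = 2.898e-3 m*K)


lam_max = b / T = 2.898e-3 / 12666 = 2.288e-07 m = 228.8015 nm

228.8015 nm


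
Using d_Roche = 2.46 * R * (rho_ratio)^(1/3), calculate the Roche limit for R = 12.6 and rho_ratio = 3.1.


d_Roche = 2.46 * 12.6 * 3.1^(1/3) = 45.1953

45.1953


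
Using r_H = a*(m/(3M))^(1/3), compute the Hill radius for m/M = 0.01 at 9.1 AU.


r_H = a * (m/3M)^(1/3) = 9.1 * (0.01/3)^(1/3) = 1.3594

1.3594 AU


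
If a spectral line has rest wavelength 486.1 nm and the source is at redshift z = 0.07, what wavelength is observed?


lam_obs = lam_emit * (1 + z) = 486.1 * (1 + 0.07) = 520.127

520.127 nm


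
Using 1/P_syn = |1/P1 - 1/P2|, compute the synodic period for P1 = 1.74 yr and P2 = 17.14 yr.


1/P_syn = |1/P1 - 1/P2| = |1/1.74 - 1/17.14| => P_syn = 1.9366

1.9366 years


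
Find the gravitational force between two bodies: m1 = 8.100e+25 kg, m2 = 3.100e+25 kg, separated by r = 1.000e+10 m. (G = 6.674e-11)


F = G*m1*m2/r^2 = 6.674e-11 * 8.100e+25 * 3.100e+25 / (1.000e+10)^2 = 6.674e-11 * 2.511e+51 / 1.000e+20 = 1.676e+21

1.676e+21 N


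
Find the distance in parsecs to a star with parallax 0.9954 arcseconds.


d = 1/p = 1/0.9954 = 1.0046

1.0046 pc


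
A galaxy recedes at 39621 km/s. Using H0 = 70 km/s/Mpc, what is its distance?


d = v / H0 = 39621 / 70 = 566.0143

566.0143 Mpc


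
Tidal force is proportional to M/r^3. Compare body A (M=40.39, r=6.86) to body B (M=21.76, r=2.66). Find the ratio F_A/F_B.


Ratio = (M1/r1^3) / (M2/r2^3) = (40.39/6.86^3) / (21.76/2.66^3) = 0.1082

0.1082


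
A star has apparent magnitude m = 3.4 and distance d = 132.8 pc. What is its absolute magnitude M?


M = m - 5*log10(d) + 5 = 3.4 - 5*log10(132.8) + 5 = -2.216

-2.216


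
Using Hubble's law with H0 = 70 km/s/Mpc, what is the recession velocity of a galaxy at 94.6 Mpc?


v = H0 * d = 70 * 94.6 = 6622.0

6622.0 km/s


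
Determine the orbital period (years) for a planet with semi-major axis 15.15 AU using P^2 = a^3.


P = a^(3/2) = 15.15^1.5 = 58.9683

58.9683 years


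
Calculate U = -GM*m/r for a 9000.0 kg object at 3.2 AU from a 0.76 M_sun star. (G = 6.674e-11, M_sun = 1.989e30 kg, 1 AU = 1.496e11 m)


M = 0.76 * 1.989e30 kg = 1.51164e+30 kg; r = 3.2 AU * 1.496e11 m/AU = 4.7872e+11 m. U = -GM*m/r = -(6.674e-11 * 1.51164e+30 * 9000.0) / 4.7872e+11 = -1.897e+12

-1.897e+12 J


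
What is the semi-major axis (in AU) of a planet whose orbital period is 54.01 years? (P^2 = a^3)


a = P^(2/3) = 54.01^(2/3) = 14.2884

14.2884 AU


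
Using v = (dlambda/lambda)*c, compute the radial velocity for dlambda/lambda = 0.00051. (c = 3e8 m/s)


v = (dlambda/lambda) * c = 0.00051 * 3e8 = 153000.0

153000.0 m/s


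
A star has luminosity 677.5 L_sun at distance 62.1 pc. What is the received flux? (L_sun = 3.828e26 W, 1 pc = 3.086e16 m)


F = L / (4*pi*d^2) = 2.593e+29 / (4*pi*(1.916e+18)^2) = 5.619e-09

5.619e-09 W/m^2


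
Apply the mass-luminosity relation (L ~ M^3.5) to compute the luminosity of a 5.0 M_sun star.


L/L_sun = (M/M_sun)^3.5 = 5.0^3.5 = 279.5085

279.5085 L_sun


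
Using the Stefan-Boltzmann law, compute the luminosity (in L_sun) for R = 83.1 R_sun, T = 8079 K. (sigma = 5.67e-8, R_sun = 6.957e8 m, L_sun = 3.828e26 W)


R = 83.1 * 6.957e8 m = 5.781267e+10 m. L = 4*pi*R^2*sigma*T^4 = 4*pi*(5.781267e+10)^2 * 5.67e-8 * 8079^4 = 1.014540549e+31 W. L/L_sun = 1.014540549e+31 / 3.828e26 = 26503.1491

26503.1491 L_sun


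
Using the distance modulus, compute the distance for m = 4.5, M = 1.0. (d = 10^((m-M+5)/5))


d = 10^((m - M + 5)/5) = 10^((4.5 - 1.0 + 5)/5) = 50.1187

50.1187 pc


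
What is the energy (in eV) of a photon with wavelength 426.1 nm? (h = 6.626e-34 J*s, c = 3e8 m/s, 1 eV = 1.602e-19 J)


E = hc/lambda = 6.626e-34 * 3e8 / 4.261e-07 = 4.665e-19 J = 2.912 eV

2.912 eV


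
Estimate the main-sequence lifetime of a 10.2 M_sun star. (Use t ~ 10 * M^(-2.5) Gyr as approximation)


t = 10 * M^(-2.5) = 10 * 10.2^(-2.5) = 0.0301

0.0301 Gyr


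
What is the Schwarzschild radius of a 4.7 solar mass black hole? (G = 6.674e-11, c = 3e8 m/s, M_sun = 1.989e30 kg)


M = 4.7 * 1.989e30 kg = 9.3483e+30 kg. rs = 2GM/c^2 = 2 * 6.674e-11 * 9.3483e+30 / (3e8)^2 = 13864.5676

13864.5676 m


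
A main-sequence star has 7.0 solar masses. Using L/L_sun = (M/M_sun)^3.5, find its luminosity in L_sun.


L/L_sun = (M/M_sun)^3.5 = 7.0^3.5 = 907.4927

907.4927 L_sun


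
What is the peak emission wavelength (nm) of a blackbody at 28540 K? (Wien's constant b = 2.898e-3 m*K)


lam_max = b / T = 2.898e-3 / 28540 = 1.015e-07 m = 101.5417 nm

101.5417 nm


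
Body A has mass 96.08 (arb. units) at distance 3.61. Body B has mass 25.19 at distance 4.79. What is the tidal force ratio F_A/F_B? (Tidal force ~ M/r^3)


Ratio = (M1/r1^3) / (M2/r2^3) = (96.08/3.61^3) / (25.19/4.79^3) = 8.9102

8.9102


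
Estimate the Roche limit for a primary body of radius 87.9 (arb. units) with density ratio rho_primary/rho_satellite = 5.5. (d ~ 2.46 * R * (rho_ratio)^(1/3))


d_Roche = 2.46 * 87.9 * 5.5^(1/3) = 381.6907

381.6907


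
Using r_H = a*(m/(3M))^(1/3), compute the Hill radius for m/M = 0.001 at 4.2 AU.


r_H = a * (m/3M)^(1/3) = 4.2 * (0.001/3)^(1/3) = 0.2912

0.2912 AU


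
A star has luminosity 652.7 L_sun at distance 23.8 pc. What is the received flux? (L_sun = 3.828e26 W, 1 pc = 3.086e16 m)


F = L / (4*pi*d^2) = 2.499e+29 / (4*pi*(7.345e+17)^2) = 3.686e-08

3.686e-08 W/m^2


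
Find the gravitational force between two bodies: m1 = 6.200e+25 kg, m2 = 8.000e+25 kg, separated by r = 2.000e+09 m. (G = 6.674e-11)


F = G*m1*m2/r^2 = 6.674e-11 * 6.200e+25 * 8.000e+25 / (2.000e+09)^2 = 6.674e-11 * 4.960e+51 / 4.000e+18 = 8.276e+22

8.276e+22 N


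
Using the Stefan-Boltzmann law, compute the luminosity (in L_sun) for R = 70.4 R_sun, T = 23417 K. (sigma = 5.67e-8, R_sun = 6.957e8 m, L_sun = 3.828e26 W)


R = 70.4 * 6.957e8 m = 4.897728e+10 m. L = 4*pi*R^2*sigma*T^4 = 4*pi*(4.897728e+10)^2 * 5.67e-8 * 23417^4 = 5.139339073e+32 W. L/L_sun = 5.139339073e+32 / 3.828e26 = 1.343e+06

1.343e+06 L_sun


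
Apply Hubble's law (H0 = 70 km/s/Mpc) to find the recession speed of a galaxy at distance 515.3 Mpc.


v = H0 * d = 70 * 515.3 = 36071.0

36071.0 km/s


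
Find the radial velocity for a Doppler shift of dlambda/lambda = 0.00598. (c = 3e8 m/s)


v = (dlambda/lambda) * c = 0.00598 * 3e8 = 1.794e+06

1.794e+06 m/s


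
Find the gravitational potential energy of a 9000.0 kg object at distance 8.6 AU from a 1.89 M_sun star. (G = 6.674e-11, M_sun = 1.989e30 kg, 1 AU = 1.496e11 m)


M = 1.89 * 1.989e30 kg = 3.75921e+30 kg; r = 8.6 AU * 1.496e11 m/AU = 1.28656e+12 m. U = -GM*m/r = -(6.674e-11 * 3.75921e+30 * 9000.0) / 1.28656e+12 = -1.755e+12

-1.755e+12 J


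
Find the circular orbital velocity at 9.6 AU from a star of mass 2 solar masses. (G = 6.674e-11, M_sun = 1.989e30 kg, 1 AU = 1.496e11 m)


v = sqrt(GM/r) = sqrt(6.674e-11 * 3.978e+30 / 1.436e+12) = 13596.4045

13596.4045 m/s


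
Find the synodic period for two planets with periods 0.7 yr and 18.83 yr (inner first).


1/P_syn = |1/P1 - 1/P2| = |1/0.7 - 1/18.83| => P_syn = 0.727

0.727 years


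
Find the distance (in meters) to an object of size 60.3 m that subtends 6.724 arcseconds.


D = size / theta_rad, theta_rad = 6.724 * pi/(180*3600) = 3.260e-05, D = 1.850e+06

1.850e+06 m


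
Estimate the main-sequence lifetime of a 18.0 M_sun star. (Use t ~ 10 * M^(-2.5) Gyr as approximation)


t = 10 * M^(-2.5) = 10 * 18.0^(-2.5) = 0.0073

0.0073 Gyr


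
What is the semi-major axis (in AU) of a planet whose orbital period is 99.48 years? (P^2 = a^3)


a = P^(2/3) = 99.48^(2/3) = 21.4696

21.4696 AU


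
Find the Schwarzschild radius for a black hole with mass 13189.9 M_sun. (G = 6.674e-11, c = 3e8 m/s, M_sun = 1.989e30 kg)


M = 13189.9 * 1.989e30 kg = 2.62347111e+34 kg. rs = 2GM/c^2 = 2 * 6.674e-11 * 2.62347111e+34 / (3e8)^2 = 3.891e+07

3.891e+07 m


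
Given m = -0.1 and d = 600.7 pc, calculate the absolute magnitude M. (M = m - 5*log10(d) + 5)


M = m - 5*log10(d) + 5 = -0.1 - 5*log10(600.7) + 5 = -8.9933

-8.9933


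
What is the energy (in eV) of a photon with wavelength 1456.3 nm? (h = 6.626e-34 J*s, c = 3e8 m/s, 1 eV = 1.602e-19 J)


E = hc/lambda = 6.626e-34 * 3e8 / 1.456e-06 = 1.365e-19 J = 0.852 eV

0.852 eV


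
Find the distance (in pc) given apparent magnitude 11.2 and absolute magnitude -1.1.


d = 10^((m - M + 5)/5) = 10^((11.2 - -1.1 + 5)/5) = 2884.0315

2884.0315 pc


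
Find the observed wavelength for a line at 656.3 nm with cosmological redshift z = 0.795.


lam_obs = lam_emit * (1 + z) = 656.3 * (1 + 0.795) = 1178.0585

1178.0585 nm


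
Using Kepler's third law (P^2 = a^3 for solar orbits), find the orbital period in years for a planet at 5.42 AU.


P = a^(3/2) = 5.42^1.5 = 12.6182

12.6182 years


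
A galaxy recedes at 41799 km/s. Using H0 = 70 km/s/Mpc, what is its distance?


d = v / H0 = 41799 / 70 = 597.1286

597.1286 Mpc


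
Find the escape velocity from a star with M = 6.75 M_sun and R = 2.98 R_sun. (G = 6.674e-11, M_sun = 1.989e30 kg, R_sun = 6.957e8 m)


M = 6.75 * 1.989e30 kg = 1.342575e+31 kg; R = 2.98 * 6.957e8 m = 2.073186e+09 m. v_esc = sqrt(2GM/R) = sqrt(2 * 6.674e-11 * 1.342575e+31 / 2.073186e+09) = 929732.9939

929732.9939 m/s


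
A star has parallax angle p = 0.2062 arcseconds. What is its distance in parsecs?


d = 1/p = 1/0.2062 = 4.8497

4.8497 pc


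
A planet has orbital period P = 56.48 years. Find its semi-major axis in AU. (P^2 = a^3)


a = P^(2/3) = 56.48^(2/3) = 14.7207

14.7207 AU


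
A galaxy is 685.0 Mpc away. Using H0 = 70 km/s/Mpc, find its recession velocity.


v = H0 * d = 70 * 685.0 = 47950.0

47950.0 km/s


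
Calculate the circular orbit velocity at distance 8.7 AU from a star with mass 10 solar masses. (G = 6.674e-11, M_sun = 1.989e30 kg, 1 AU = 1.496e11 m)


v = sqrt(GM/r) = sqrt(6.674e-11 * 1.989e+31 / 1.302e+12) = 31936.3346

31936.3346 m/s


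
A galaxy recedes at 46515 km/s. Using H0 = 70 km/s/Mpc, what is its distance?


d = v / H0 = 46515 / 70 = 664.5

664.5 Mpc


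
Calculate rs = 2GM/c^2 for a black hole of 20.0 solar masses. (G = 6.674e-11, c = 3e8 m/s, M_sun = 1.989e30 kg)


M = 20.0 * 1.989e30 kg = 3.978e+31 kg. rs = 2GM/c^2 = 2 * 6.674e-11 * 3.978e+31 / (3e8)^2 = 58998.16

58998.16 m


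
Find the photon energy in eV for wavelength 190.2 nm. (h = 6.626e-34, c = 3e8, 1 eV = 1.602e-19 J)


E = hc/lambda = 6.626e-34 * 3e8 / 1.902e-07 = 1.045e-18 J = 6.5238 eV

6.5238 eV


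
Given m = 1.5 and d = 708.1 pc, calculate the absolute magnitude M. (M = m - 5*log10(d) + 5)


M = m - 5*log10(d) + 5 = 1.5 - 5*log10(708.1) + 5 = -7.7505

-7.7505


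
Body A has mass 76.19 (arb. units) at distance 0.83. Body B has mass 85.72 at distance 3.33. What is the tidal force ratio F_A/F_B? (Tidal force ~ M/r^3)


Ratio = (M1/r1^3) / (M2/r2^3) = (76.19/0.83^3) / (85.72/3.33^3) = 57.4003

57.4003


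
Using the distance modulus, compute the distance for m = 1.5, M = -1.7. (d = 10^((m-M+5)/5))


d = 10^((m - M + 5)/5) = 10^((1.5 - -1.7 + 5)/5) = 43.6516

43.6516 pc


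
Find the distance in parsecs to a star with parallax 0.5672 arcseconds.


d = 1/p = 1/0.5672 = 1.763

1.763 pc


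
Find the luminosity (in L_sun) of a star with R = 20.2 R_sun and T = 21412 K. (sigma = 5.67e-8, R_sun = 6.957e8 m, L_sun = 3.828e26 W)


R = 20.2 * 6.957e8 m = 1.405314e+10 m. L = 4*pi*R^2*sigma*T^4 = 4*pi*(1.405314e+10)^2 * 5.67e-8 * 21412^4 = 2.957798657e+31 W. L/L_sun = 2.957798657e+31 / 3.828e26 = 77267.4675

77267.4675 L_sun


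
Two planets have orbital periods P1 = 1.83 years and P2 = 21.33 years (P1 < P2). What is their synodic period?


1/P_syn = |1/P1 - 1/P2| = |1/1.83 - 1/21.33| => P_syn = 2.0017

2.0017 years


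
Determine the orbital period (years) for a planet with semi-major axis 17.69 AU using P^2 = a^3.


P = a^(3/2) = 17.69^1.5 = 74.4032

74.4032 years


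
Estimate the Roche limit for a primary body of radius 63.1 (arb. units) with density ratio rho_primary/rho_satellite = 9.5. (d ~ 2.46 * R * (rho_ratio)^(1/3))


d_Roche = 2.46 * 63.1 * 9.5^(1/3) = 328.755

328.755


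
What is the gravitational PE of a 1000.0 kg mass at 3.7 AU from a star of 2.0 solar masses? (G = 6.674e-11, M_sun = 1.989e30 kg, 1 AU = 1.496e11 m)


M = 2.0 * 1.989e30 kg = 3.978e+30 kg; r = 3.7 AU * 1.496e11 m/AU = 5.5352e+11 m. U = -GM*m/r = -(6.674e-11 * 3.978e+30 * 1000.0) / 5.5352e+11 = -4.796e+11

-4.796e+11 J


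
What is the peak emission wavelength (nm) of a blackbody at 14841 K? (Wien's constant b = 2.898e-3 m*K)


lam_max = b / T = 2.898e-3 / 14841 = 1.953e-07 m = 195.2699 nm

195.2699 nm


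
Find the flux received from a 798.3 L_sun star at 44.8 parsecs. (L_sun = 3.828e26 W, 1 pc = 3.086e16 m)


F = L / (4*pi*d^2) = 3.056e+29 / (4*pi*(1.383e+18)^2) = 1.272e-08

1.272e-08 W/m^2


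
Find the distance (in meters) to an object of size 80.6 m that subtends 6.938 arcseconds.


D = size / theta_rad, theta_rad = 6.938 * pi/(180*3600) = 3.364e-05, D = 2.396e+06

2.396e+06 m


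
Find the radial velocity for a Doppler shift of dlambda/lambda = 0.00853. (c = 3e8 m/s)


v = (dlambda/lambda) * c = 0.00853 * 3e8 = 2.559e+06

2.559e+06 m/s


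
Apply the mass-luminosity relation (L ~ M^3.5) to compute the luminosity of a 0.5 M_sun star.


L/L_sun = (M/M_sun)^3.5 = 0.5^3.5 = 0.0884

0.0884 L_sun


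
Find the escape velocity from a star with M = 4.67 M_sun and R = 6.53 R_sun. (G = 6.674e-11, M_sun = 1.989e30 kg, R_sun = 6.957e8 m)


M = 4.67 * 1.989e30 kg = 9.28863e+30 kg; R = 6.53 * 6.957e8 m = 4.542921e+09 m. v_esc = sqrt(2GM/R) = sqrt(2 * 6.674e-11 * 9.28863e+30 / 4.542921e+09) = 522415.8423

522415.8423 m/s


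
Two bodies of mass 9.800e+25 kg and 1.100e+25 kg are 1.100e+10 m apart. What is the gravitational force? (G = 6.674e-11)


F = G*m1*m2/r^2 = 6.674e-11 * 9.800e+25 * 1.100e+25 / (1.100e+10)^2 = 6.674e-11 * 1.078e+51 / 1.210e+20 = 5.946e+20

5.946e+20 N


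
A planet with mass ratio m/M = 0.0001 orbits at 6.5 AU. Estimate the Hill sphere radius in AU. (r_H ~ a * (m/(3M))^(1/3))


r_H = a * (m/3M)^(1/3) = 6.5 * (0.0001/3)^(1/3) = 0.2092

0.2092 AU


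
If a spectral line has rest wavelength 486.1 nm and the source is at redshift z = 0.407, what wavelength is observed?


lam_obs = lam_emit * (1 + z) = 486.1 * (1 + 0.407) = 683.9427

683.9427 nm


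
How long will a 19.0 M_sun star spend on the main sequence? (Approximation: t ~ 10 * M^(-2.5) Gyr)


t = 10 * M^(-2.5) = 10 * 19.0^(-2.5) = 0.0064

0.0064 Gyr


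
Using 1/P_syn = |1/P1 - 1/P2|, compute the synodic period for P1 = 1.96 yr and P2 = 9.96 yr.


1/P_syn = |1/P1 - 1/P2| = |1/1.96 - 1/9.96| => P_syn = 2.4402

2.4402 years


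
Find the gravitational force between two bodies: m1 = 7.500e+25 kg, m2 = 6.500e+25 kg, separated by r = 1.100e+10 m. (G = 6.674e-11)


F = G*m1*m2/r^2 = 6.674e-11 * 7.500e+25 * 6.500e+25 / (1.100e+10)^2 = 6.674e-11 * 4.875e+51 / 1.210e+20 = 2.689e+21

2.689e+21 N


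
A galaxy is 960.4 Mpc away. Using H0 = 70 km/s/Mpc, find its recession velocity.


v = H0 * d = 70 * 960.4 = 67228.0

67228.0 km/s


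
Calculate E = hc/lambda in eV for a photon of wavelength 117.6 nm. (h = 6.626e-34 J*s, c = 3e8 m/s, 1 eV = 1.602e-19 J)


E = hc/lambda = 6.626e-34 * 3e8 / 1.176e-07 = 1.690e-18 J = 10.5512 eV

10.5512 eV


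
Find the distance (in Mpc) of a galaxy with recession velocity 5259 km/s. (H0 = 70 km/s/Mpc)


d = v / H0 = 5259 / 70 = 75.1286

75.1286 Mpc
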